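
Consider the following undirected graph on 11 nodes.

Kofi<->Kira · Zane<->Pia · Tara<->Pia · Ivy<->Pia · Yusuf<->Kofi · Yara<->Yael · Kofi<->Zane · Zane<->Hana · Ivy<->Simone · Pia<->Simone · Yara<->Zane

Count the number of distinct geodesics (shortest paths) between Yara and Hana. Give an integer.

1

The shortest distance is 2, and the only length-2 path is Yara–Zane–Hana. So there is exactly 1 shortest path.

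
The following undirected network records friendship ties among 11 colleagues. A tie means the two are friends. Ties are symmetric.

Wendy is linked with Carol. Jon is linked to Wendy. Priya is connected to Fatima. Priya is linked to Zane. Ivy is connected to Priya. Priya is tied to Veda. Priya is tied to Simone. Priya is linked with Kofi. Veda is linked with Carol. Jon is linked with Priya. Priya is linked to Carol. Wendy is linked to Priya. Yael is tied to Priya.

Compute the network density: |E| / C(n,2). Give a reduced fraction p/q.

There are 13 edges and 11 nodes, so the maximum possible is C(11,2) = 55.
Density = 13/55.

13/55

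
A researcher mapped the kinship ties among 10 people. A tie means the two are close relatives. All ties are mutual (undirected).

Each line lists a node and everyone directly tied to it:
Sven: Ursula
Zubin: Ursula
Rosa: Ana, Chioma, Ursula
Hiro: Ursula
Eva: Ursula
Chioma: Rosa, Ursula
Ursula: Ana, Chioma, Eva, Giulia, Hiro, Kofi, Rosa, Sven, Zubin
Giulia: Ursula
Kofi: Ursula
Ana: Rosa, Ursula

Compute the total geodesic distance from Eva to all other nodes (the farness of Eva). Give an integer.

Distances from Eva: Ana:2, Chioma:2, Giulia:2, Hiro:2, Kofi:2, Rosa:2, Sven:2, Ursula:1, Zubin:2.
Sum = 2 + 2 + 2 + 2 + 2 + 2 + 2 + 1 + 2 = 17.

17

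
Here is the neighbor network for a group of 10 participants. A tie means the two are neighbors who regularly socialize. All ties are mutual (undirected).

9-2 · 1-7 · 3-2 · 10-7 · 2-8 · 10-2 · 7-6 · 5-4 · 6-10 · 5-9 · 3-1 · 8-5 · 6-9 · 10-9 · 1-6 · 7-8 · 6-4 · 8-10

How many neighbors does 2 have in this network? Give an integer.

2 is directly tied to 3, 8, 9, and 10. That is 4 neighbors, so the degree of 2 is 4.

4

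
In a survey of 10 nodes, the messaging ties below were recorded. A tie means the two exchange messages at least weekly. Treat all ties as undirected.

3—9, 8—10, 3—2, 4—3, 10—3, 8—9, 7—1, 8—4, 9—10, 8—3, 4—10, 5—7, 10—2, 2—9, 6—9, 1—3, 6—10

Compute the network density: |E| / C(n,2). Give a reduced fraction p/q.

17/45

There are 17 edges and 10 nodes, so the maximum possible is C(10,2) = 45.
Density = 17/45.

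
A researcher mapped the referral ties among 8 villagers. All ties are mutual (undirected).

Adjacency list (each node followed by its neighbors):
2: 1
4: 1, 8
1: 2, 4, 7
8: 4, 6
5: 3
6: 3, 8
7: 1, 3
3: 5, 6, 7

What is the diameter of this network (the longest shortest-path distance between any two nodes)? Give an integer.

Eccentricity of each node (its greatest distance to any other): 1:3, 2:4, 3:3, 4:4, 5:4, 6:4, 7:3, 8:3.
The maximum eccentricity is 4, realized for instance by the pair 6–2 via 6 – 3 – 7 – 1 – 2. So the diameter is 4.

4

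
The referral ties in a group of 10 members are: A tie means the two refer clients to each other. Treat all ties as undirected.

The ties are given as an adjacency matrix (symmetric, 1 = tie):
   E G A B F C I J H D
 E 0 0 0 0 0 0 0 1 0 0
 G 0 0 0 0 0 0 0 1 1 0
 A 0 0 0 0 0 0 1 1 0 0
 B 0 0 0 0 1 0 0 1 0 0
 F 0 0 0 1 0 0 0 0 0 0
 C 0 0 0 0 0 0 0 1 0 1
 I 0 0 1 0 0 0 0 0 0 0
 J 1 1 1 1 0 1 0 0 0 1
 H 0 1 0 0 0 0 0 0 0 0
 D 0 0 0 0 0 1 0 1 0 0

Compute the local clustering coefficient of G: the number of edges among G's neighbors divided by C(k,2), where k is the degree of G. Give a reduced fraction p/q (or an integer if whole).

G's neighbors: H and J (k = 2).
Possible neighbor pairs: C(2,2) = 1. Edges among them: none → e = 0.
Clustering(G) = 0/1.

0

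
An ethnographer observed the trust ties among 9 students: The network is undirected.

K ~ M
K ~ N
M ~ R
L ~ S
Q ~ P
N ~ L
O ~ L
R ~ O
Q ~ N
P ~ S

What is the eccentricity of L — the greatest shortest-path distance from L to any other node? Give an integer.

3

Distances from L: K:2, M:3, N:1, O:1, P:2, Q:2, R:2, S:1.
The largest is 3 (to M), so the eccentricity of L is 3.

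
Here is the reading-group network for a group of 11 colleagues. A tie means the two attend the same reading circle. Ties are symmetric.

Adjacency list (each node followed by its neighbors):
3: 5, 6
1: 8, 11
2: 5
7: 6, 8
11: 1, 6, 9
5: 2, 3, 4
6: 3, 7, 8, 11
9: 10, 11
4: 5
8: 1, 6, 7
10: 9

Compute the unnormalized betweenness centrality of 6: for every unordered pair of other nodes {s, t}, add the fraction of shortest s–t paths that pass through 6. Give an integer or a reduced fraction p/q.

Pairs whose geodesics pass through 6 — 10–3: 1; 10–4: 1; 10–2: 1; 10–7: 1; 10–5: 1; 10–8: 1/2; 11–3: 1; 11–4: 1; 11–2: 1; 11–7: 1; 11–5: 1; 11–8: 1/2; 1–3: 2/2; 1–4: 2/2 … (+16 more pairs).
All other pairs contribute 0.
Summing the contributions gives betweenness(6) = 57/2.

57/2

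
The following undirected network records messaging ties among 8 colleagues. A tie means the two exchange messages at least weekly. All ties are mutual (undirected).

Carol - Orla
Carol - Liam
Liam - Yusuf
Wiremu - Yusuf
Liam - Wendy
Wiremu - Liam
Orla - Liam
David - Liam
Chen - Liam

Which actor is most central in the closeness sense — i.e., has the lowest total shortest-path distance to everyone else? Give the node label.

Farness (sum of distances to all others) for each node — Carol:12, Chen:13, David:13, Liam:7, Orla:12, Wendy:13, Wiremu:12, Yusuf:12.
The smallest farness is 7, for Liam, so Liam has the highest closeness.

Liam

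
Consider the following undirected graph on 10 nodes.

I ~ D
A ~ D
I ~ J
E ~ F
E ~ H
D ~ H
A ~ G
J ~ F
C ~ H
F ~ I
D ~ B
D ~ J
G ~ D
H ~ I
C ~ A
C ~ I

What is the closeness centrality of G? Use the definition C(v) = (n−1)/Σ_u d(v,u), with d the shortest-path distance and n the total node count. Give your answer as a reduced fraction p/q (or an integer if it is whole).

1/2

Distances from G: A:1, B:2, C:2, D:1, E:3, F:3, H:2, I:2, J:2. Sum = 18.
n = 10, so closeness = 9/18 = 1/2.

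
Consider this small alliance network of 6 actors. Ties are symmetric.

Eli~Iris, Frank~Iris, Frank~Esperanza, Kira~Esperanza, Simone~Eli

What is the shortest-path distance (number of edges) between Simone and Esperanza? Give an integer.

One shortest route is Simone – Eli – Iris – Frank – Esperanza, which uses 4 edges, and at distance 3 from Simone we only reach {Frank}, which does not include Esperanza. So d(Simone,Esperanza) = 4.

4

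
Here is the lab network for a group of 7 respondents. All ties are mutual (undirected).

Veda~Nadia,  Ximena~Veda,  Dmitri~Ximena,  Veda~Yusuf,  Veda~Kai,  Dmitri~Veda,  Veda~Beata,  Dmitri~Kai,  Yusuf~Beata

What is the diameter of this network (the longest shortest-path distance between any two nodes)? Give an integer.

2

Eccentricity of each node (its greatest distance to any other): Beata:2, Dmitri:2, Kai:2, Nadia:2, Veda:1, Ximena:2, Yusuf:2.
The maximum eccentricity is 2, realized for instance by the pair Ximena–Kai via Ximena – Veda – Kai. So the diameter is 2.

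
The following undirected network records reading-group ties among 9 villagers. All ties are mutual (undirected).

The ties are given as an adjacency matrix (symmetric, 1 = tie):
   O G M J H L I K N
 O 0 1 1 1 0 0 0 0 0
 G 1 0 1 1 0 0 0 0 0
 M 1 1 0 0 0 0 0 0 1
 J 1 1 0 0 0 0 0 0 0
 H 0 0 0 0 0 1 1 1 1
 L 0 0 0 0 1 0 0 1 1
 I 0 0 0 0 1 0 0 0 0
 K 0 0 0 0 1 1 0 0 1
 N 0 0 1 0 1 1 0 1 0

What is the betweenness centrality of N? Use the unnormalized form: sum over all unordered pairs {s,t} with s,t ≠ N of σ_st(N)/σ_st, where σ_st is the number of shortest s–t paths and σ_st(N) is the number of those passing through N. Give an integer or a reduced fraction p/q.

16

Pairs whose geodesics pass through N — O–H: 1; O–L: 1; O–I: 1; O–K: 1; G–H: 1; G–L: 1; G–I: 1; G–K: 1; M–H: 1; M–L: 1; M–I: 1; M–K: 1; J–H: 2/2; J–L: 2/2 … (+2 more pairs).
All other pairs contribute 0.
Summing the contributions gives betweenness(N) = 16.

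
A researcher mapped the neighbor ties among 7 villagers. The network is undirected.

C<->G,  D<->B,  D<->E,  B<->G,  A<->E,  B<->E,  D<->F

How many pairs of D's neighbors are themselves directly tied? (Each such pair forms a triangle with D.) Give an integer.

D's neighbors: B, E, and F.
Neighbor pairs that are themselves tied: D–B–E. Each forms one triangle with D, for 1 in total.

1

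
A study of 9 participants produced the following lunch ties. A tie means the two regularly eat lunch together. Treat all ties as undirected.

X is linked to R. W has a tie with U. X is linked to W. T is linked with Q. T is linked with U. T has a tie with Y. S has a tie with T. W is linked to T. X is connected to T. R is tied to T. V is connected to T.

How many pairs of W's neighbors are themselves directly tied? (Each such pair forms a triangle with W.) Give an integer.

W's neighbors: T, U, and X.
Neighbor pairs that are themselves tied: W–T–U; W–T–X. Each forms one triangle with W, for 2 in total.

2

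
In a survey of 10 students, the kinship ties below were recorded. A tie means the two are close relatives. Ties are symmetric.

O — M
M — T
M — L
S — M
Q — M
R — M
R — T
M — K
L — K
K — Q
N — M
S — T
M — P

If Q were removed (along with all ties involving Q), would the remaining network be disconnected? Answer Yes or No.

No

Even without Q, every remaining node can still reach every other (the residual graph is connected), so Q is not a cut vertex.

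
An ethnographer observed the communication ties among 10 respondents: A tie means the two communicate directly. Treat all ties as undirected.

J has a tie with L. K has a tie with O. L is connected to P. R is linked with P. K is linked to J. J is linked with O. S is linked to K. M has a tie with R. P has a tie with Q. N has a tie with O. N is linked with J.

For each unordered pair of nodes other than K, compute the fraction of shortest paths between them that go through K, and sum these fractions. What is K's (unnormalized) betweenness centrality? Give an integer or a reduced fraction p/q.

8

Pairs whose geodesics pass through K — R–S: 1; L–S: 1; P–S: 1; Q–S: 1; M–S: 1; S–J: 1; S–O: 1; S–N: 2/2.
All other pairs contribute 0.
Summing the contributions gives betweenness(K) = 8.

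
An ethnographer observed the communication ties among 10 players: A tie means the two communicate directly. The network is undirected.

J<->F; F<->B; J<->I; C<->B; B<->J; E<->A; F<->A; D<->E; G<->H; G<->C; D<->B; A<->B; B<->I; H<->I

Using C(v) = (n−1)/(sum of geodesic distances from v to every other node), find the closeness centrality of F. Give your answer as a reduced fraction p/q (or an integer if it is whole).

9/17

Distances from F: A:1, B:1, C:2, D:2, E:2, G:3, H:3, I:2, J:1. Sum = 17.
n = 10, so closeness = 9/17.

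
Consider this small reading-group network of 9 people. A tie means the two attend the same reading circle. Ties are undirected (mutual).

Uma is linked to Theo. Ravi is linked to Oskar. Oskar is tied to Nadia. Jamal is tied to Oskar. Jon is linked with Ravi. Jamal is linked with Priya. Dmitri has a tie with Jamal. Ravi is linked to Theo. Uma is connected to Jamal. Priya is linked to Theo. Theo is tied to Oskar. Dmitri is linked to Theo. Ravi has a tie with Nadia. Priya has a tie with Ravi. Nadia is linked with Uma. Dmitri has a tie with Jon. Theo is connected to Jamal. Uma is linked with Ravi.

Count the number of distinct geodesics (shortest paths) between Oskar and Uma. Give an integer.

The shortest distance is 2. The length-2 paths are: Oskar–Theo–Uma; Oskar–Ravi–Uma; Oskar–Jamal–Uma; Oskar–Nadia–Uma.
That gives 4 distinct shortest paths.

4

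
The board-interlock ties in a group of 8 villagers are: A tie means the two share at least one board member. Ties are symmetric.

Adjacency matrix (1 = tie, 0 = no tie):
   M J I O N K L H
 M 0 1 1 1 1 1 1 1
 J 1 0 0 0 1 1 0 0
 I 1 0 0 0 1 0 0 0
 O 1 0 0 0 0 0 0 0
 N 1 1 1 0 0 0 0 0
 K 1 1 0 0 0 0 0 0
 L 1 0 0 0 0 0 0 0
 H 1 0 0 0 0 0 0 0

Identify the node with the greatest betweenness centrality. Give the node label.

M

Unnormalized betweenness of each node: H:0, I:0, J:1/2, K:0, L:0, M:17, N:1/2, O:0.
M has the largest value, 17, making it the main broker — the node through which the most shortest paths run.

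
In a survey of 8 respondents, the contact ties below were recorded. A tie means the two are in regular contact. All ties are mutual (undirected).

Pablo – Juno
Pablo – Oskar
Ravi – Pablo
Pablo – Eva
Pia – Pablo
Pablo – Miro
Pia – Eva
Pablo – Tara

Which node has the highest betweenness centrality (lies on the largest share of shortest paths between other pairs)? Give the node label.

Unnormalized betweenness of each node: Eva:0, Juno:0, Miro:0, Oskar:0, Pablo:20, Pia:0, Ravi:0, Tara:0.
Pablo has the largest value, 20, making it the main broker — the node through which the most shortest paths run.

Pablo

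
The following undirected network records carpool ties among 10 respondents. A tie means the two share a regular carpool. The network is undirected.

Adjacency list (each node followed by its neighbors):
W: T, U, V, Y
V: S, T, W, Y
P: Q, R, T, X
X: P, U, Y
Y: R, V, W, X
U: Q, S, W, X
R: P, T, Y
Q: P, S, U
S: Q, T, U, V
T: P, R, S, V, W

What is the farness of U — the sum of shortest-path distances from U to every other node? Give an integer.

15

Distances from U: P:2, Q:1, R:3, S:1, T:2, V:2, W:1, X:1, Y:2.
Sum = 2 + 1 + 3 + 1 + 2 + 2 + 1 + 1 + 2 = 15.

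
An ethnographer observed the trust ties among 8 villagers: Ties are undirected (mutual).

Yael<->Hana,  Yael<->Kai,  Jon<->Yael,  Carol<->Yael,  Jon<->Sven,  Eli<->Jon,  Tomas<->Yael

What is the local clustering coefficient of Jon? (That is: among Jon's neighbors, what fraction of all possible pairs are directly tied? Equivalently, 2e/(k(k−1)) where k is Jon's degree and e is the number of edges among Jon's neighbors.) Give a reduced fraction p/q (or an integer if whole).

0

Jon's neighbors: Eli, Sven, and Yael (k = 3).
Possible neighbor pairs: C(3,2) = 3. Edges among them: none → e = 0.
Clustering(Jon) = 0/3 = 0.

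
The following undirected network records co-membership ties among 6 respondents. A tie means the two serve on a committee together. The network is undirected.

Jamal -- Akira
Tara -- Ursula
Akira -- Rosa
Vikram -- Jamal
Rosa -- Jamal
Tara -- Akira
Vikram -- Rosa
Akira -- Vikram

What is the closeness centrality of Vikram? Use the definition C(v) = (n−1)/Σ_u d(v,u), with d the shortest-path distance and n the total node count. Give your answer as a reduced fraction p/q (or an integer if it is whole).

5/8

Distances from Vikram: Akira:1, Jamal:1, Rosa:1, Tara:2, Ursula:3. Sum = 8.
n = 6, so closeness = 5/8.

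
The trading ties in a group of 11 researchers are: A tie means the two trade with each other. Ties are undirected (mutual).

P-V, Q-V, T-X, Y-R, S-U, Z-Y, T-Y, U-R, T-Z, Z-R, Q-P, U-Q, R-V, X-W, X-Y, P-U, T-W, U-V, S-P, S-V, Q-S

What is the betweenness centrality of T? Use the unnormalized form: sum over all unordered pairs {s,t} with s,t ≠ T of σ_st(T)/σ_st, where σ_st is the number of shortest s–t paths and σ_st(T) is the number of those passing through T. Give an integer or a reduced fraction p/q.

Pairs whose geodesics pass through T — Q–W: 4/6; P–W: 4/6; S–W: 4/6; U–W: 2/3; R–W: 2/3; V–W: 2/3; Y–W: 1/2; Z–W: 1; Z–X: 1/2.
All other pairs contribute 0.
Summing the contributions gives betweenness(T) = 6.

6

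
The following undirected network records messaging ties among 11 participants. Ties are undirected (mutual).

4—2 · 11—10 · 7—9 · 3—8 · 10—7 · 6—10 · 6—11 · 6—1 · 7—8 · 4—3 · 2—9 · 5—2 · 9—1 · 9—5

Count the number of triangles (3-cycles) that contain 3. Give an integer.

3's neighbors are 4 and 8, but none of them are tied to each other, so no triangle contains 3.

0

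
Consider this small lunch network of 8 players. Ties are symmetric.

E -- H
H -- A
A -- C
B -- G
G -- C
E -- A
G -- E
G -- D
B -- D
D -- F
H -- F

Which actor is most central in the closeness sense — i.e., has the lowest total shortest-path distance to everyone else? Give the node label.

Farness (sum of distances to all others) for each node — A:13, B:14, C:13, D:12, E:11, F:13, G:10, H:12.
The smallest farness is 10, for G, so G has the highest closeness.

G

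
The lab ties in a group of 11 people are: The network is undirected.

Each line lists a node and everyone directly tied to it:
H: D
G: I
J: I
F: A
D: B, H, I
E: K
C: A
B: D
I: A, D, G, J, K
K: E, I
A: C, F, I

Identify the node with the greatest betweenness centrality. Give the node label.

I

Unnormalized betweenness of each node: A:17, B:0, C:0, D:17, E:0, F:0, G:0, H:0, I:38, J:0, K:9.
I has the largest value, 38, making it the main broker — the node through which the most shortest paths run.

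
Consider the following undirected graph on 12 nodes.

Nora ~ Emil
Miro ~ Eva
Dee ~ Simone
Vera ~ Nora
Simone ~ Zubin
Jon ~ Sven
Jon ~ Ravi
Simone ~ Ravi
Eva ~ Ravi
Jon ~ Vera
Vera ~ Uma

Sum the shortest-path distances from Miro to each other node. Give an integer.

Distances from Miro: Dee:4, Emil:6, Eva:1, Jon:3, Nora:5, Ravi:2, Simone:3, Sven:4, Uma:5, Vera:4, Zubin:4.
Sum = 4 + 6 + 1 + 3 + 5 + 2 + 3 + 4 + 5 + 4 + 4 = 41.

41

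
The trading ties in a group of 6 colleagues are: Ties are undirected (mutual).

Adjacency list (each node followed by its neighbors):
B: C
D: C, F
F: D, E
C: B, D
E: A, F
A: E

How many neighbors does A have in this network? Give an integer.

1

A is directly tied to E. That is 1 neighbor, so the degree of A is 1.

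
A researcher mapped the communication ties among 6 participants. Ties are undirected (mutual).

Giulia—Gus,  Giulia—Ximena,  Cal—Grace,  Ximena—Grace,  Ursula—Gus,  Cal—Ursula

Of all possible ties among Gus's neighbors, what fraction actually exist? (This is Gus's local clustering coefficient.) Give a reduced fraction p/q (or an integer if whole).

Gus's neighbors: Giulia and Ursula (k = 2).
Possible neighbor pairs: C(2,2) = 1. Edges among them: none → e = 0.
Clustering(Gus) = 0/1.

0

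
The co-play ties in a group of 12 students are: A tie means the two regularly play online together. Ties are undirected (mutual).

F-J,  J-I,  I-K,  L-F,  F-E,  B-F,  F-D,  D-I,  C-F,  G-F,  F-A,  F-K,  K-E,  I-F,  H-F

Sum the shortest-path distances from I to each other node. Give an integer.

Distances from I: A:2, B:2, C:2, D:1, E:2, F:1, G:2, H:2, J:1, K:1, L:2.
Sum = 2 + 2 + 2 + 1 + 2 + 1 + 2 + 2 + 1 + 1 + 2 = 18.

18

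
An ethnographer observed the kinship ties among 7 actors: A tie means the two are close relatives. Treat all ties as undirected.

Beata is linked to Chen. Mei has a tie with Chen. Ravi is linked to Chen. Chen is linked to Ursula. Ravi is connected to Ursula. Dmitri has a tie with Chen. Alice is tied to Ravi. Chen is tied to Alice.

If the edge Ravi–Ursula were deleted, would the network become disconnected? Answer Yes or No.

Even without that edge, Ravi still reaches Ursula via Ravi – Chen – Ursula, so the network stays connected. Not a bridge.

No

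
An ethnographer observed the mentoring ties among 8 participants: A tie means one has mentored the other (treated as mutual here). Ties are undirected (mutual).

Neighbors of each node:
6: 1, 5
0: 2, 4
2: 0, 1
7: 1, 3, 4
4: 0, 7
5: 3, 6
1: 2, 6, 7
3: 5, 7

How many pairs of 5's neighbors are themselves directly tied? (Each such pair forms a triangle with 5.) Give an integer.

0

5's neighbors are 3 and 6, but none of them are tied to each other, so no triangle contains 5.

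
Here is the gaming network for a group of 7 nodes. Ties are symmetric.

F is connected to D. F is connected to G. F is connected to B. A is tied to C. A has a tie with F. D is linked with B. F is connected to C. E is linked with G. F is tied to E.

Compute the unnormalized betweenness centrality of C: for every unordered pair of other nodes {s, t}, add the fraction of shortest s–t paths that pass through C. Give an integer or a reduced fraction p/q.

0

No shortest path between any pair of other nodes passes through C.
Summing the contributions gives betweenness(C) = 0.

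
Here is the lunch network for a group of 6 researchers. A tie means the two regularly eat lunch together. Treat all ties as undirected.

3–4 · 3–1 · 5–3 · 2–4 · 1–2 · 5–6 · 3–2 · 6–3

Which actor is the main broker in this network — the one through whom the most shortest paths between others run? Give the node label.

3

Unnormalized betweenness of each node: 1:0, 2:1/2, 3:13/2, 4:0, 5:0, 6:0.
3 has the largest value, 13/2, making it the main broker — the node through which the most shortest paths run.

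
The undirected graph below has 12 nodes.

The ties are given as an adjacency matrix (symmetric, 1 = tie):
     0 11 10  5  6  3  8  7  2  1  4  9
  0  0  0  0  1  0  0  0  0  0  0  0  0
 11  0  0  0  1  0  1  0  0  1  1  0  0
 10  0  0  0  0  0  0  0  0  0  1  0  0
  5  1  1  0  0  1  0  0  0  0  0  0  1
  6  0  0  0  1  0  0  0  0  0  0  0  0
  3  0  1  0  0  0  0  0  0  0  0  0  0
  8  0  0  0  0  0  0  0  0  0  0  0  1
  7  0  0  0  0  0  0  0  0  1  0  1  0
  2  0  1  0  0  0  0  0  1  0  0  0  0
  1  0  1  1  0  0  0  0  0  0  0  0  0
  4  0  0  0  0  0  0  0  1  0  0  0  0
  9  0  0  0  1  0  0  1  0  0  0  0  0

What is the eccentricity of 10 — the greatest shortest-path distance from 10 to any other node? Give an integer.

Distances from 10: 0:4, 1:1, 2:3, 3:3, 4:5, 5:3, 6:4, 7:4, 8:5, 9:4, 11:2.
The largest is 5 (to 4 and 8), so the eccentricity of 10 is 5.

5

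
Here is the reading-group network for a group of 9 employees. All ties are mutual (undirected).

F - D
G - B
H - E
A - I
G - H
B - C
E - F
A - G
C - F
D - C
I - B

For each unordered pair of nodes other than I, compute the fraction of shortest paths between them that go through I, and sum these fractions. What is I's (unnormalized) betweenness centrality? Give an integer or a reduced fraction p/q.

Pairs whose geodesics pass through I — B–A: 1/2; C–A: 1/2; D–A: 1/2; F–A: 1/3.
All other pairs contribute 0.
Summing the contributions gives betweenness(I) = 11/6.

11/6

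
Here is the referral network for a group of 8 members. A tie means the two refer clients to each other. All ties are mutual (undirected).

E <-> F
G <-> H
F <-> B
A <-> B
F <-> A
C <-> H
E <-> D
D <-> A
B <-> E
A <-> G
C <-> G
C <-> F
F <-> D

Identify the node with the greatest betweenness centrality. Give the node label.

Unnormalized betweenness of each node: A:55/12, B:7/12, C:15/4, D:7/12, E:1/3, F:20/3, G:5/2, H:0.
F has the largest value, 20/3, making it the main broker — the node through which the most shortest paths run.

F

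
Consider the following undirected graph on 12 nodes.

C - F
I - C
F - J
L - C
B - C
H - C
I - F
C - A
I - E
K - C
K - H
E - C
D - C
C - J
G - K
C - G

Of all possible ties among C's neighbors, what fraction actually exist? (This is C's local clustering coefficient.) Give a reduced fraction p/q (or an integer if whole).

C's neighbors: A, B, D, E, F, G, H, I, J, K, and L (k = 11).
Possible neighbor pairs: C(11,2) = 55. Edges among them: E–I, F–I, F–J, G–K, H–K → e = 5.
Clustering(C) = 5/55 = 1/11.

1/11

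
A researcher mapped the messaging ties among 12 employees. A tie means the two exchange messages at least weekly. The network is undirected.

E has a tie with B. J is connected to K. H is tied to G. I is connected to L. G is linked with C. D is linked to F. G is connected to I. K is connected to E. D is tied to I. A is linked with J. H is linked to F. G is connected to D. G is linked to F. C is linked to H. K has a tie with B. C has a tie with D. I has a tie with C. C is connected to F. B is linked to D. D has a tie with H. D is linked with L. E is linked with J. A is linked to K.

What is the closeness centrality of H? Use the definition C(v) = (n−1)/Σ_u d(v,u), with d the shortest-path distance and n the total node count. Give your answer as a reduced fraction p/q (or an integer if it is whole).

Distances from H: A:4, B:2, C:1, D:1, E:3, F:1, G:1, I:2, J:4, K:3, L:2. Sum = 24.
n = 12, so closeness = 11/24.

11/24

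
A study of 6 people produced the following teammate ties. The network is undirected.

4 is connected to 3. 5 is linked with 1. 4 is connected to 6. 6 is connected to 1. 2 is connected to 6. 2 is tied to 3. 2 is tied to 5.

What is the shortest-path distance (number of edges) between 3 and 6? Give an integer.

One shortest route is 3 – 2 – 6, which uses 2 edges, and 3 and 6 are not directly tied, so nothing shorter exists. So d(3,6) = 2.

2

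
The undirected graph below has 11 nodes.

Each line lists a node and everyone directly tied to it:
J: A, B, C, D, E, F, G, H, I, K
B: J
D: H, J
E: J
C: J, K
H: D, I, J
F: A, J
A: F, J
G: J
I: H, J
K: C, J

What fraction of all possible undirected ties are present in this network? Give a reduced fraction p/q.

There are 14 edges and 11 nodes, so the maximum possible is C(11,2) = 55.
Density = 14/55.

14/55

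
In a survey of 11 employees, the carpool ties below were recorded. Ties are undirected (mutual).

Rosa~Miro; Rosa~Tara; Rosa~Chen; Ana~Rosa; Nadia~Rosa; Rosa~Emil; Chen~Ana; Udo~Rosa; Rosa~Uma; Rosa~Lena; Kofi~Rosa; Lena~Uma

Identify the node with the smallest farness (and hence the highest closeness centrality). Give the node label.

Farness (sum of distances to all others) for each node — Ana:18, Chen:18, Emil:19, Kofi:19, Lena:18, Miro:19, Nadia:19, Rosa:10, Tara:19, Udo:19, Uma:18.
The smallest farness is 10, for Rosa, so Rosa has the highest closeness.

Rosa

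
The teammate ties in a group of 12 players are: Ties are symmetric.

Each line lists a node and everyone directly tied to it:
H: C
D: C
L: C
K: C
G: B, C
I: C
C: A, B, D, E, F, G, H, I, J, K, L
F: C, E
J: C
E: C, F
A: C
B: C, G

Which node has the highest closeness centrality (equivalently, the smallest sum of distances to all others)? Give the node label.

Farness (sum of distances to all others) for each node — A:21, B:20, C:11, D:21, E:20, F:20, G:20, H:21, I:21, J:21, K:21, L:21.
The smallest farness is 11, for C, so C has the highest closeness.

C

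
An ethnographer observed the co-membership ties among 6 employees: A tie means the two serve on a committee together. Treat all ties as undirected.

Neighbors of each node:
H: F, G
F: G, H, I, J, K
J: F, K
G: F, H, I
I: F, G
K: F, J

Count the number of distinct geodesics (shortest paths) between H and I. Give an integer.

2

The shortest distance is 2. The length-2 paths are: H–F–I; H–G–I.
That gives 2 distinct shortest paths.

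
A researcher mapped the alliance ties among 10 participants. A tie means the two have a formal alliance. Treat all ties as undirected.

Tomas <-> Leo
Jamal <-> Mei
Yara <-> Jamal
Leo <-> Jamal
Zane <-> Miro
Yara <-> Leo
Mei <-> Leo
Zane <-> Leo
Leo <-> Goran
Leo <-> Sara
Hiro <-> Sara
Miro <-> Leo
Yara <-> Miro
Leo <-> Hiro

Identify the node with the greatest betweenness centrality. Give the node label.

Unnormalized betweenness of each node: Goran:0, Hiro:0, Jamal:1/2, Leo:59/2, Mei:0, Miro:1/2, Sara:0, Tomas:0, Yara:1/2, Zane:0.
Leo has the largest value, 59/2, making it the main broker — the node through which the most shortest paths run.

Leo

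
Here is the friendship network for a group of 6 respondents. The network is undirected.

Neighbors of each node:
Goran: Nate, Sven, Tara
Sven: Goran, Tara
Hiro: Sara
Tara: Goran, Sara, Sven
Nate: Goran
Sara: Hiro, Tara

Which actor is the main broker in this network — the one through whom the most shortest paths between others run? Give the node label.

Unnormalized betweenness of each node: Goran:4, Hiro:0, Nate:0, Sara:4, Sven:0, Tara:6.
Tara has the largest value, 6, making it the main broker — the node through which the most shortest paths run.

Tara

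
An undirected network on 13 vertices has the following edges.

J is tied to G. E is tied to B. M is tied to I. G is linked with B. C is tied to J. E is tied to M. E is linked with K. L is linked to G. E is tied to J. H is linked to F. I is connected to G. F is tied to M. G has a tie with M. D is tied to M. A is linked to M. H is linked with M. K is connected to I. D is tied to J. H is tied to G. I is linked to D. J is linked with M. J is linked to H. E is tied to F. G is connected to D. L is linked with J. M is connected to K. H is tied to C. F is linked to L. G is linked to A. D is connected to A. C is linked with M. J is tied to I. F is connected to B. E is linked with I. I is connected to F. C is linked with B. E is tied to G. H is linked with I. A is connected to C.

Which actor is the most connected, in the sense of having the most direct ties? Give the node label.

M

Degrees — A:4, B:4, C:5, D:5, E:7, F:6, G:9, H:6, I:8, J:8, K:3, L:3, M:10.
The maximum is 10, attained only by M.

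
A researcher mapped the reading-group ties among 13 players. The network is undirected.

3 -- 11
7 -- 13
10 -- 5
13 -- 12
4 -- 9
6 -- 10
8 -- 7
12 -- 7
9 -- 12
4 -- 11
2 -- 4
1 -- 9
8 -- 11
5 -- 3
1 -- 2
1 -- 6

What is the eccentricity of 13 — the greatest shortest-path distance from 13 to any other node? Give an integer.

Distances from 13: 1:3, 2:4, 3:4, 4:3, 5:5, 6:4, 7:1, 8:2, 9:2, 10:5, 11:3, 12:1.
The largest is 5 (to 5 and 10), so the eccentricity of 13 is 5.

5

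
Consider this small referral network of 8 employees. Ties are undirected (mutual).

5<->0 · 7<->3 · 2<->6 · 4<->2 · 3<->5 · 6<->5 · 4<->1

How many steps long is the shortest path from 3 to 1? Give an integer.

5

One shortest route is 3 – 5 – 6 – 2 – 4 – 1, which uses 5 edges, and at distance 4 from 3 we only reach {4}, which does not include 1. So d(3,1) = 5.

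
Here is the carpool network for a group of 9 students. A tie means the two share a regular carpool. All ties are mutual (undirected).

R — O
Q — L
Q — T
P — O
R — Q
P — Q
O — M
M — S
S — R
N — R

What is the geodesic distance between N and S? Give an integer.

2

One shortest route is N – R – S, which uses 2 edges, and N and S are not directly tied, so nothing shorter exists. So d(N,S) = 2.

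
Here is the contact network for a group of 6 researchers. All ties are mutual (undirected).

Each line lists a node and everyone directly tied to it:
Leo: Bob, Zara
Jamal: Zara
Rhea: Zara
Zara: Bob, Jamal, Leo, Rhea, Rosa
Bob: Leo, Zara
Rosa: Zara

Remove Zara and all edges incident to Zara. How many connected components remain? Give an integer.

Without Zara, the remaining ties split the others into: {Bob, Leo}; {Jamal}; {Rosa}; {Rhea}.
That's 4 separate components.

4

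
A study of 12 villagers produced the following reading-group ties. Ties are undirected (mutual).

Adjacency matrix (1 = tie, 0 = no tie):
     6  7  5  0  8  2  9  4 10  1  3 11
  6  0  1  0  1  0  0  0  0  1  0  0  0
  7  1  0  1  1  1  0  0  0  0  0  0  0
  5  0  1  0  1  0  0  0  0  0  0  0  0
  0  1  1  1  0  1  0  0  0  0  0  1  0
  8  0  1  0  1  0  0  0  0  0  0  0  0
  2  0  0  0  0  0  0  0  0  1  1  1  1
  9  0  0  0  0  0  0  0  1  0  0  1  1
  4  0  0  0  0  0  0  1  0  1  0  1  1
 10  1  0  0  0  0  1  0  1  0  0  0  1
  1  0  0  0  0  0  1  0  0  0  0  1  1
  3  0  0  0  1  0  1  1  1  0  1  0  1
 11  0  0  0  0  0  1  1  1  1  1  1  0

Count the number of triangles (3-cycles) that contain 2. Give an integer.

4

2's neighbors: 1, 3, 10, and 11.
Neighbor pairs that are themselves tied: 2–1–3; 2–1–11; 2–3–11; 2–10–11. Each forms one triangle with 2, for 4 in total.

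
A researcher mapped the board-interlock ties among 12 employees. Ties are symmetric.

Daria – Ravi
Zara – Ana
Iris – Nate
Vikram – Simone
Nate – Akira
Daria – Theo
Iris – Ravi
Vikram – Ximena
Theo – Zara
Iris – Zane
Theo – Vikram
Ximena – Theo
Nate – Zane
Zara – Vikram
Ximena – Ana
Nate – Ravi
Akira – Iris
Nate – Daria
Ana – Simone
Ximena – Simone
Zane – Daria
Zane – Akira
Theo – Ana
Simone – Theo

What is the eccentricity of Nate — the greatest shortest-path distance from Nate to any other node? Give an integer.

3

Distances from Nate: Akira:1, Ana:3, Daria:1, Iris:1, Ravi:1, Simone:3, Theo:2, Vikram:3, Ximena:3, Zane:1, Zara:3.
The largest is 3 (to Ximena, Ana, Vikram, Zara, and Simone), so the eccentricity of Nate is 3.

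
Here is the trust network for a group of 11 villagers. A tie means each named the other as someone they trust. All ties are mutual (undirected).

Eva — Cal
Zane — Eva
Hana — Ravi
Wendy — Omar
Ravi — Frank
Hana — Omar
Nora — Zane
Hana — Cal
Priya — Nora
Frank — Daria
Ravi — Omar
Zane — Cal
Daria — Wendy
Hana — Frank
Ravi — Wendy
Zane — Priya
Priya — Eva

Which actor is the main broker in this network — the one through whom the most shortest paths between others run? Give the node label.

Hana

Unnormalized betweenness of each node: Cal:24, Daria:1/2, Eva:7/2, Frank:13/2, Hana:51/2, Nora:0, Omar:3, Priya:1/2, Ravi:4, Wendy:3/2, Zane:11.
Hana has the largest value, 51/2, making it the main broker — the node through which the most shortest paths run.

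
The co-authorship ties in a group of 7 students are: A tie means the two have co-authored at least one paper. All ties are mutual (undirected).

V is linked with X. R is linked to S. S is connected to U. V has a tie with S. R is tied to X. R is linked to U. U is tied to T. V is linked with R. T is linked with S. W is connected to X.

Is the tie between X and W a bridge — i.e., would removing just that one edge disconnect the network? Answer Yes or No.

Yes

Without the X–W edge there is no alternate route between X and W, so the network disconnects. It is a bridge.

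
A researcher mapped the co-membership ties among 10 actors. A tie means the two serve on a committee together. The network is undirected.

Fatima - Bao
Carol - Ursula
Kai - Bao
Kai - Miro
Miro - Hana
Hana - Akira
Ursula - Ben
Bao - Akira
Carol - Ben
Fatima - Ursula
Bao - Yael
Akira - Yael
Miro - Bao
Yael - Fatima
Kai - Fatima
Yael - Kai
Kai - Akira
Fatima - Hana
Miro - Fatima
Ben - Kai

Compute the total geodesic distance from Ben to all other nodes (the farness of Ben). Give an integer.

Distances from Ben: Akira:2, Bao:2, Carol:1, Fatima:2, Hana:3, Kai:1, Miro:2, Ursula:1, Yael:2.
Sum = 2 + 2 + 1 + 2 + 3 + 1 + 2 + 1 + 2 = 16.

16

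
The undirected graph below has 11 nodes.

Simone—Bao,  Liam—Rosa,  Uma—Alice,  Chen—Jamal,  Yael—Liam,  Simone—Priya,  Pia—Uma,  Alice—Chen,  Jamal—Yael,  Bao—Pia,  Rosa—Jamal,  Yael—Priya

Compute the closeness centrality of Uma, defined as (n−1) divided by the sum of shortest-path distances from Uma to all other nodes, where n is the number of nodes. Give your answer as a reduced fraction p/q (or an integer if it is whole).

10/29

Distances from Uma: Alice:1, Bao:2, Chen:2, Jamal:3, Liam:5, Pia:1, Priya:4, Rosa:4, Simone:3, Yael:4. Sum = 29.
n = 11, so closeness = 10/29.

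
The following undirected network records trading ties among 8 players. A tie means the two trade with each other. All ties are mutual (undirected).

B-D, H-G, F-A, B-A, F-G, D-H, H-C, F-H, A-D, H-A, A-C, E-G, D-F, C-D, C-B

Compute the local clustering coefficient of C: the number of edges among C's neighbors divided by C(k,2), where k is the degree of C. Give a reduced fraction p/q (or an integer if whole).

5/6

C's neighbors: A, B, D, and H (k = 4).
Possible neighbor pairs: C(4,2) = 6. Edges among them: A–B, A–D, A–H, B–D, D–H → e = 5.
Clustering(C) = 5/6.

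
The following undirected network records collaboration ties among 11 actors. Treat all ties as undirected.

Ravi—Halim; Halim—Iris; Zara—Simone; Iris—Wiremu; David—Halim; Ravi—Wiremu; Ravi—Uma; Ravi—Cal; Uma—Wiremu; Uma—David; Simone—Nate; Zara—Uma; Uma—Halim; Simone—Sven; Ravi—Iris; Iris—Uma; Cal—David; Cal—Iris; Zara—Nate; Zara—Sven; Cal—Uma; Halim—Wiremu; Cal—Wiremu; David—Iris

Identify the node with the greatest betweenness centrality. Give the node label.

Uma

Unnormalized betweenness of each node: Cal:1/2, David:1/5, Halim:1/2, Iris:7/10, Nate:0, Ravi:1/5, Simone:1/2, Sven:0, Uma:247/10, Wiremu:1/5, Zara:43/2.
Uma has the largest value, 247/10, making it the main broker — the node through which the most shortest paths run.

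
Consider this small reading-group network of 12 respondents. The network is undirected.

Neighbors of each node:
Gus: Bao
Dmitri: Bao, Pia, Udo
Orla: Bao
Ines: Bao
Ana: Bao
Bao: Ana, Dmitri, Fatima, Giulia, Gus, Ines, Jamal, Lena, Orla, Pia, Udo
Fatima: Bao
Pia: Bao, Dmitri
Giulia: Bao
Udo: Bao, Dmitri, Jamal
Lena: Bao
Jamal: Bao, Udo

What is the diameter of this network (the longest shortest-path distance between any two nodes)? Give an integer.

Eccentricity of each node (its greatest distance to any other): Ana:2, Bao:1, Dmitri:2, Fatima:2, Giulia:2, Gus:2, Ines:2, Jamal:2, Lena:2, Orla:2, Pia:2, Udo:2.
The maximum eccentricity is 2, realized for instance by the pair Gus–Orla via Gus – Bao – Orla. So the diameter is 2.

2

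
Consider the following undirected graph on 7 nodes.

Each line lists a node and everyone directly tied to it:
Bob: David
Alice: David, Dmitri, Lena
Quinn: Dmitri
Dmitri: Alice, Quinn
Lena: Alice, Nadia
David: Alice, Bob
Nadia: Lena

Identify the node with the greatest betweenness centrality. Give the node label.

Alice

Unnormalized betweenness of each node: Alice:12, Bob:0, David:5, Dmitri:5, Lena:5, Nadia:0, Quinn:0.
Alice has the largest value, 12, making it the main broker — the node through which the most shortest paths run.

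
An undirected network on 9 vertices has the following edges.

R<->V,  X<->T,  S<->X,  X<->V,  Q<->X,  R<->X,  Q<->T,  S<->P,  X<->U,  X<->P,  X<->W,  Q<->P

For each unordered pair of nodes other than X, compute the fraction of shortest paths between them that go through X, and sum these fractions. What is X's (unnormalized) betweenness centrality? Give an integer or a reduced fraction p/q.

23

Pairs whose geodesics pass through X — P–W: 1; P–R: 1; P–U: 1; P–T: 1/2; P–V: 1; W–Q: 1; W–R: 1; W–U: 1; W–S: 1; W–T: 1; W–V: 1; Q–R: 1; Q–U: 1; Q–S: 1/2 … (+10 more pairs).
All other pairs contribute 0.
Summing the contributions gives betweenness(X) = 23.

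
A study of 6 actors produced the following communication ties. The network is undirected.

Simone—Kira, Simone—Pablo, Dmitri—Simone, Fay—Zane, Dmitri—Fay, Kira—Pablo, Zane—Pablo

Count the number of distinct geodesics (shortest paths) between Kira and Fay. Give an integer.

The shortest distance is 3. The length-3 paths are: Kira–Simone–Dmitri–Fay; Kira–Pablo–Zane–Fay.
That gives 2 distinct shortest paths.

2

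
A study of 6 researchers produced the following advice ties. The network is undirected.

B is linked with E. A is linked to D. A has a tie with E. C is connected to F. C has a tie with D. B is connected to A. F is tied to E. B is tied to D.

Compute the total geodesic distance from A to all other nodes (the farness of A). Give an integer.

Distances from A: B:1, C:2, D:1, E:1, F:2.
Sum = 1 + 2 + 1 + 1 + 2 = 7.

7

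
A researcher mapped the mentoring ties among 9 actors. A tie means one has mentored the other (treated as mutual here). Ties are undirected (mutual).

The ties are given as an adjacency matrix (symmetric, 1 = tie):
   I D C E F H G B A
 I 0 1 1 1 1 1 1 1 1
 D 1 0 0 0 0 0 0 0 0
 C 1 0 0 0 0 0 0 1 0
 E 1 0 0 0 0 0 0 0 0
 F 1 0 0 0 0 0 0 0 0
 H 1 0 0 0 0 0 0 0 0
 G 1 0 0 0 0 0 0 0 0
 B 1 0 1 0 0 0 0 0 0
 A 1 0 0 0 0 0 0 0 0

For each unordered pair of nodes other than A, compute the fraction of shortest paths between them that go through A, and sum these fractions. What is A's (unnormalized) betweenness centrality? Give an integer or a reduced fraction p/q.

0

No shortest path between any pair of other nodes passes through A.
Summing the contributions gives betweenness(A) = 0.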